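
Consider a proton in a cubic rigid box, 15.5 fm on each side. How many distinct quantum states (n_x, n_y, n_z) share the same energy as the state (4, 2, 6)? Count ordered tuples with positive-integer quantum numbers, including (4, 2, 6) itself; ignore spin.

The level has n_x² + n_y² + n_z² = 56. The ordered positive-integer solutions are (2, 4, 6), (2, 6, 4), (4, 2, 6), (4, 6, 2), (6, 2, 4), (6, 4, 2).
That gives 6 states.

degeneracy = 6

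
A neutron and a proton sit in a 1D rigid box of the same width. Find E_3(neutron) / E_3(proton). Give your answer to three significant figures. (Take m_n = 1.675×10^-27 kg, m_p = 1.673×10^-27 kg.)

E_n ∝ 1/m at fixed n and L, so the ratio is m_p/m_n = 1.673×10^-27/1.675×10^-27 = 0.999.

0.999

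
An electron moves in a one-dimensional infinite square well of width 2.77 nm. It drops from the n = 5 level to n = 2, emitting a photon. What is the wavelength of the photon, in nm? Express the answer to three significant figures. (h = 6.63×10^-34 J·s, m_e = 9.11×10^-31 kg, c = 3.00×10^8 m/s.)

λ = 1.20×10^3 nm

E_1 = h²/(8m_eL²) = 7.861×10^-21 J, so ΔE = (5² − 2²)E_1 = 1.651×10^-19 J.
λ = hc/ΔE = (6.63×10^-34·3.00×10^8)/1.651×10^-19 = 1.20×10^-6 m = 1.20×10^3 nm.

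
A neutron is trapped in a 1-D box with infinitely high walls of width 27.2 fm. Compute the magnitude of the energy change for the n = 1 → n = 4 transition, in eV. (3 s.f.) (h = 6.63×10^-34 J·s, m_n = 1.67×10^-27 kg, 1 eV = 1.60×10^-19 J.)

E_1 = h²/(8m_nL²) = 4.447×10^-14 J.
|ΔE| = |1² − 4²|·E_1 = 15·4.447×10^-14 J = 6.670×10^-13 J = 4.17×10^6 eV.

|ΔE| = 4.17×10^6 eV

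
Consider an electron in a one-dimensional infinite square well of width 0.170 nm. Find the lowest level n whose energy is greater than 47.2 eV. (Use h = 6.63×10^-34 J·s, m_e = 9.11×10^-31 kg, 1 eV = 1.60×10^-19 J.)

E_1 = h²/(8m_eL²) = 2.087×10^-18 J = 13.04 eV.
Need n² > 47.2/13.04 = 3.620, i.e. n > 1.903.
The smallest integer satisfying this is n = 2.

n = 2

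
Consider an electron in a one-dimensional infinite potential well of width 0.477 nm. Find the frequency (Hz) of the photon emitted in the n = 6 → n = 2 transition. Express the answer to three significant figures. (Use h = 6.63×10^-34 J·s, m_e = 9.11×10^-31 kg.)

E_1 = h²/(8m_eL²) = 2.651×10^-19 J and ΔE = (6² − 2²)E_1 = 8.483×10^-18 J.
f = ΔE/h = 8.483×10^-18/6.63×10^-34 = 1.28×10^16 Hz.

f = 1.28×10^16 Hz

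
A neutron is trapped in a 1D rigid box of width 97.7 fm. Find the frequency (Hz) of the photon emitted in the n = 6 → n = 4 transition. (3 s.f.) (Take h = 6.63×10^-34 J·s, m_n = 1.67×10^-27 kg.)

f = 1.04×10^20 Hz

E_1 = h²/(8m_nL²) = 3.447×10^-15 J and ΔE = (6² − 4²)E_1 = 6.894×10^-14 J.
f = ΔE/h = 6.894×10^-14/6.63×10^-34 = 1.04×10^20 Hz.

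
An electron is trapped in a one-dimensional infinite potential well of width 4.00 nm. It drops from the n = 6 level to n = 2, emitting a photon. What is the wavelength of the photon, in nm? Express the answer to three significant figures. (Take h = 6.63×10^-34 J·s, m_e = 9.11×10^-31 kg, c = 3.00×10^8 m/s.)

λ = 1.65×10^3 nm

E_1 = h²/(8m_eL²) = 3.770×10^-21 J, so ΔE = (6² − 2²)E_1 = 1.206×10^-19 J.
λ = hc/ΔE = (6.63×10^-34·3.00×10^8)/1.206×10^-19 = 1.65×10^-6 m = 1.65×10^3 nm.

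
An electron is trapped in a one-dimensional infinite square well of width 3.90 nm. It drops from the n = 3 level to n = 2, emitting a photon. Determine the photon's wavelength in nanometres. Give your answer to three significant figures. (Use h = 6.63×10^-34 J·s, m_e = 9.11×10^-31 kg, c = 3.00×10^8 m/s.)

E_1 = h²/(8m_eL²) = 3.965×10^-21 J, so ΔE = (3² − 2²)E_1 = 1.982×10^-20 J.
λ = hc/ΔE = (6.63×10^-34·3.00×10^8)/1.982×10^-20 = 1.00×10^-5 m = 1.00×10^4 nm.

λ = 1.00×10^4 nm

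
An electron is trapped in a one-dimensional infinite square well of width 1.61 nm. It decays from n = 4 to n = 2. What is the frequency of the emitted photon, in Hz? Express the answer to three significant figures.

E_1 = h²/(8m_eL²) = 2.324×10^-20 J and ΔE = (4² − 2²)E_1 = 2.789×10^-19 J.
f = ΔE/h = 2.789×10^-19/6.626×10^-34 = 4.21×10^14 Hz.

f = 4.21×10^14 Hz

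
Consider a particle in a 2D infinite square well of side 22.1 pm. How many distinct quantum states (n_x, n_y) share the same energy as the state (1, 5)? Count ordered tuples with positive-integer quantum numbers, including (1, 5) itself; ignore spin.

The level has n_x² + n_y² = 26. The ordered positive-integer solutions are (1, 5), (5, 1).
That gives 2 states.

degeneracy = 2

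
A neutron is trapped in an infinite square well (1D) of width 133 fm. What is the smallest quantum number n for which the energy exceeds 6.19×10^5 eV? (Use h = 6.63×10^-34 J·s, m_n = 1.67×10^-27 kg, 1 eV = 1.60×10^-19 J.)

n = 8

E_1 = h²/(8m_nL²) = 1.860×10^-15 J = 1.162×10^4 eV.
Need n² > 6.19×10^5/1.162×10^4 = 53.27, i.e. n > 7.299.
The smallest integer satisfying this is n = 8.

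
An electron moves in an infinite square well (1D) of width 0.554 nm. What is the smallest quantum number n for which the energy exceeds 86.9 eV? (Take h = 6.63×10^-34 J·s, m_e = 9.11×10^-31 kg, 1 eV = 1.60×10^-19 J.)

E_1 = h²/(8m_eL²) = 1.965×10^-19 J = 1.228 eV.
Need n² > 86.9/1.228 = 70.77, i.e. n > 8.412.
The smallest integer satisfying this is n = 9.

n = 9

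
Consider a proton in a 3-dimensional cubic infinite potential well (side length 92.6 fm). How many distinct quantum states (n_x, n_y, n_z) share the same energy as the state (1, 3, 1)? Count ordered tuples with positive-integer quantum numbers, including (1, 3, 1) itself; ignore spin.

degeneracy = 3

The level has n_x² + n_y² + n_z² = 11. The ordered positive-integer solutions are (1, 1, 3), (1, 3, 1), (3, 1, 1).
That gives 3 states.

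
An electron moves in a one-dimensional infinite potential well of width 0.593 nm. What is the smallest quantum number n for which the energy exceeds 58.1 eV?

E_1 = h²/(8m_eL²) = 1.713×10^-19 J = 1.069 eV.
Need n² > 58.1/1.069 = 54.35, i.e. n > 7.372.
The smallest integer satisfying this is n = 8.

n = 8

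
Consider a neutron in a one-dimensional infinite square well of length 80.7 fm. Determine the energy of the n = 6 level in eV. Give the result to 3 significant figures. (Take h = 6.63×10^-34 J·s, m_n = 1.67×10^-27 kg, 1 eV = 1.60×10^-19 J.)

For an infinite well E_n = n²h²/(8m_nL²), so E_1 = h²/(8m_nL²) = (6.63×10^-34)²/(8·1.67×10^-27·(8.07×10^-14 m)²) = 5.052×10^-15 J.
Then E_6 = 6²·E_1 = 36·5.052×10^-15 J = 1.819×10^-13 J.
Converting, E_6 = 1.819×10^-13 J / (1.60×10^-19 J/eV) = 1.14×10^6 eV.

E_6 = 1.14×10^6 eV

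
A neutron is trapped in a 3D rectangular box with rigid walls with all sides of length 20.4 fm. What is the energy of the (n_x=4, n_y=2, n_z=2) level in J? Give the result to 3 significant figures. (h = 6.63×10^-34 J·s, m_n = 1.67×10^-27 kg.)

E = 1.90×10^-12 J

For a 3D rectangular well E = (h²/8m_n)·Σ n_i²/L_i² = (6.63×10^-34)²/(8·1.67×10^-27) · [4²/(20.4 fm)² + 2²/(20.4 fm)² + 2²/(20.4 fm)²].
Evaluating gives E = 1.90×10^-12 J.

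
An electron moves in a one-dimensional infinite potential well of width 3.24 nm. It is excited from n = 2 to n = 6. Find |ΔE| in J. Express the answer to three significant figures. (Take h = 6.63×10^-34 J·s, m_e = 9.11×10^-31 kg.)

|ΔE| = 1.84×10^-19 J

E_1 = h²/(8m_eL²) = 5.746×10^-21 J.
|ΔE| = |2² − 6²|·E_1 = 32·5.746×10^-21 J = 1.84×10^-19 J.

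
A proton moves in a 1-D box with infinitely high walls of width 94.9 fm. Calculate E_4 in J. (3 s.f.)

For an infinite well E_n = n²h²/(8m_pL²), so E_1 = h²/(8m_pL²) = (6.626×10^-34)²/(8·1.673×10^-27·(9.49×10^-14 m)²) = 3.642×10^-15 J.
Then E_4 = 4²·E_1 = 16·3.642×10^-15 J = 5.83×10^-14 J.

E_4 = 5.83×10^-14 J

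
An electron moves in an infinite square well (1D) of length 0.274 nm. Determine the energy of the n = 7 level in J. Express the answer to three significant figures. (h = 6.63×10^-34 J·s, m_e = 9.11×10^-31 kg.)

For an infinite well E_n = n²h²/(8m_eL²), so E_1 = h²/(8m_eL²) = (6.63×10^-34)²/(8·9.11×10^-31·(2.74×10^-10 m)²) = 8.034×10^-19 J.
Then E_7 = 7²·E_1 = 49·8.034×10^-19 J = 3.94×10^-17 J.

E_7 = 3.94×10^-17 J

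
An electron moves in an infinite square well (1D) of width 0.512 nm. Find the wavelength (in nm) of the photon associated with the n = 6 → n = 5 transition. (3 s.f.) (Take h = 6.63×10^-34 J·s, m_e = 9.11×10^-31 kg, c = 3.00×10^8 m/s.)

E_1 = h²/(8m_eL²) = 2.301×10^-19 J, so ΔE = (6² − 5²)E_1 = 2.531×10^-18 J.
λ = hc/ΔE = (6.63×10^-34·3.00×10^8)/2.531×10^-18 = 7.86×10^-8 m = 78.6 nm.

λ = 78.6 nm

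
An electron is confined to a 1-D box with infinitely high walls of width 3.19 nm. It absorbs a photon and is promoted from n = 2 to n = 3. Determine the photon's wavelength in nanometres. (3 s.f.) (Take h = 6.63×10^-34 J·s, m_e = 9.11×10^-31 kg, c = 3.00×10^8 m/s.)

E_1 = h²/(8m_eL²) = 5.927×10^-21 J, so ΔE = (3² − 2²)E_1 = 2.964×10^-20 J.
λ = hc/ΔE = (6.63×10^-34·3.00×10^8)/2.964×10^-20 = 6.71×10^-6 m = 6.71×10^3 nm.

λ = 6.71×10^3 nm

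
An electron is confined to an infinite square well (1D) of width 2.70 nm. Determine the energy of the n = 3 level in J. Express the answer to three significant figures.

E_3 = 7.44×10^-20 J

For an infinite well E_n = n²h²/(8m_eL²), so E_1 = h²/(8m_eL²) = (6.626×10^-34)²/(8·9.109×10^-31·(2.70×10^-9 m)²) = 8.264×10^-21 J.
Then E_3 = 3²·E_1 = 9·8.264×10^-21 J = 7.44×10^-20 J.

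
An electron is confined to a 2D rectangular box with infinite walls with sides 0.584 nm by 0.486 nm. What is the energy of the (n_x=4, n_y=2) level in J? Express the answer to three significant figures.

For a 2D rectangular well E = (h²/8m_e)·Σ n_i²/L_i² = (6.626×10^-34)²/(8·9.109×10^-31) · [4²/(0.584 nm)² + 2²/(0.486 nm)²].
Evaluating gives E = 3.85×10^-18 J.

E = 3.85×10^-18 J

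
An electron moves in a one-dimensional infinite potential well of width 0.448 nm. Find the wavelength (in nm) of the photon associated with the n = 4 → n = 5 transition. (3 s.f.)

E_1 = h²/(8m_eL²) = 3.002×10^-19 J, so ΔE = (5² − 4²)E_1 = 2.702×10^-18 J.
λ = hc/ΔE = (6.626×10^-34·2.998×10^8)/2.702×10^-18 = 7.35×10^-8 m = 73.5 nm.

λ = 73.5 nm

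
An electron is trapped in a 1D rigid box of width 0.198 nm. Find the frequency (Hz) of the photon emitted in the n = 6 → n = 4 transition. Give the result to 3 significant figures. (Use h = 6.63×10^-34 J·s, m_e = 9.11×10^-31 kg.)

f = 4.64×10^16 Hz

E_1 = h²/(8m_eL²) = 1.538×10^-18 J and ΔE = (6² − 4²)E_1 = 3.076×10^-17 J.
f = ΔE/h = 3.076×10^-17/6.63×10^-34 = 4.64×10^16 Hz.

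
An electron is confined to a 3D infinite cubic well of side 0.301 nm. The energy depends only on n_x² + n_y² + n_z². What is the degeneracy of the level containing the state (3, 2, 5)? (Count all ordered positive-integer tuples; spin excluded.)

The level has n_x² + n_y² + n_z² = 38. The ordered positive-integer solutions are (1, 1, 6), (1, 6, 1), (2, 3, 5), (2, 5, 3), (3, 2, 5), (3, 5, 2), (5, 2, 3), (5, 3, 2), (6, 1, 1).
That gives 9 states.

degeneracy = 9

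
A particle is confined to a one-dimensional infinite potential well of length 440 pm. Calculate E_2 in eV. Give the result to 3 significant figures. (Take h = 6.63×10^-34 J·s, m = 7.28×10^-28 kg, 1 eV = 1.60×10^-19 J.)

E_2 = 0.00975 eV

For an infinite well E_n = n²h²/(8mL²), so E_1 = h²/(8mL²) = (6.63×10^-34)²/(8·7.28×10^-28·(4.40×10^-10 m)²) = 3.899×10^-22 J.
Then E_2 = 2²·E_1 = 4·3.899×10^-22 J = 1.560×10^-21 J.
Converting, E_2 = 1.560×10^-21 J / (1.60×10^-19 J/eV) = 0.00975 eV.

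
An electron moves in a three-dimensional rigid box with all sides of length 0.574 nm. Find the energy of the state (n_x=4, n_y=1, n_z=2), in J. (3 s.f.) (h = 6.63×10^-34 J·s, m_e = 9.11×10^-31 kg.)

For a 3D rectangular well E = (h²/8m_e)·Σ n_i²/L_i² = (6.63×10^-34)²/(8·9.11×10^-31) · [4²/(0.574 nm)² + 1²/(0.574 nm)² + 2²/(0.574 nm)²].
Evaluating gives E = 3.84×10^-18 J.

E = 3.84×10^-18 J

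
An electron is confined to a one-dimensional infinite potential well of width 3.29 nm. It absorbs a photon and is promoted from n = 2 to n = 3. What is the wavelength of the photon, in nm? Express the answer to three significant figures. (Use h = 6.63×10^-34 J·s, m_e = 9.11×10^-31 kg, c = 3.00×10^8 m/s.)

E_1 = h²/(8m_eL²) = 5.572×10^-21 J, so ΔE = (3² − 2²)E_1 = 2.786×10^-20 J.
λ = hc/ΔE = (6.63×10^-34·3.00×10^8)/2.786×10^-20 = 7.14×10^-6 m = 7.14×10^3 nm.

λ = 7.14×10^3 nm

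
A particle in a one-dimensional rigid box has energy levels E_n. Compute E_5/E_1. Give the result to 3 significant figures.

25.0

E_n ∝ n², so E_5/E_1 = 5²/1² = 25/1 = 25.0.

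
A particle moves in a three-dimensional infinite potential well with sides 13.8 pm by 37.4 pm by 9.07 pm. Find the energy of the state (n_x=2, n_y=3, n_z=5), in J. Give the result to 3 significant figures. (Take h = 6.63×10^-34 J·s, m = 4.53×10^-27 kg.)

For a 3D rectangular well E = (h²/8m)·Σ n_i²/L_i² = (6.63×10^-34)²/(8·4.53×10^-27) · [2²/(13.8 pm)² + 3²/(37.4 pm)² + 5²/(9.07 pm)²].
Evaluating gives E = 4.02×10^-18 J.

E = 4.02×10^-18 J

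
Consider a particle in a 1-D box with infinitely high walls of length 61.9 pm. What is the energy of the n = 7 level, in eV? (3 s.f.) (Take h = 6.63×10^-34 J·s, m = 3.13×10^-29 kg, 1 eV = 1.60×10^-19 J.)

For an infinite well E_n = n²h²/(8mL²), so E_1 = h²/(8mL²) = (6.63×10^-34)²/(8·3.13×10^-29·(6.19×10^-11 m)²) = 4.582×10^-19 J.
Then E_7 = 7²·E_1 = 49·4.582×10^-19 J = 2.245×10^-17 J.
Converting, E_7 = 2.245×10^-17 J / (1.60×10^-19 J/eV) = 140 eV.

E_7 = 140 eV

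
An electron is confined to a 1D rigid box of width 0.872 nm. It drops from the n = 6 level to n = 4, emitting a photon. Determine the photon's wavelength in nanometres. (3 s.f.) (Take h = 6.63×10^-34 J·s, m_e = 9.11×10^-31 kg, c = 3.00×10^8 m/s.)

E_1 = h²/(8m_eL²) = 7.932×10^-20 J, so ΔE = (6² − 4²)E_1 = 1.586×10^-18 J.
λ = hc/ΔE = (6.63×10^-34·3.00×10^8)/1.586×10^-18 = 1.25×10^-7 m = 125 nm.

λ = 125 nm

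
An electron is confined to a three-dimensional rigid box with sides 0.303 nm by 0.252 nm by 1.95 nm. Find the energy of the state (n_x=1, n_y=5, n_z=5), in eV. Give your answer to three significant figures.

E = 155 eV

For a 3D rectangular well E = (h²/8m_e)·Σ n_i²/L_i² = (6.626×10^-34)²/(8·9.109×10^-31) · [1²/(0.303 nm)² + 5²/(0.252 nm)² + 5²/(1.95 nm)²].
Evaluating gives E = 2.477×10^-17 J = 155 eV.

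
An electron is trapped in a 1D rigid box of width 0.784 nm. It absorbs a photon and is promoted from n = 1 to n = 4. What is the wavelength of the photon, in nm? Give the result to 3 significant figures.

λ = 135 nm

E_1 = h²/(8m_eL²) = 9.802×10^-20 J, so ΔE = (4² − 1²)E_1 = 1.470×10^-18 J.
λ = hc/ΔE = (6.626×10^-34·2.998×10^8)/1.470×10^-18 = 1.35×10^-7 m = 135 nm.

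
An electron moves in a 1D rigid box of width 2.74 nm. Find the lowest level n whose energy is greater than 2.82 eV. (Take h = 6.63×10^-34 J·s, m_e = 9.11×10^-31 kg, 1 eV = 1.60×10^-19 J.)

E_1 = h²/(8m_eL²) = 8.034×10^-21 J = 0.05021 eV.
Need n² > 2.82/0.05021 = 56.16, i.e. n > 7.494.
The smallest integer satisfying this is n = 8.

n = 8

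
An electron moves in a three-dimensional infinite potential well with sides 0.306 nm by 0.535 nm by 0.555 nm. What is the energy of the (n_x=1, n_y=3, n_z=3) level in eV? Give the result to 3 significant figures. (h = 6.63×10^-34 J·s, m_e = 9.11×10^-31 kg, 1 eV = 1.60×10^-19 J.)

For a 3D rectangular well E = (h²/8m_e)·Σ n_i²/L_i² = (6.63×10^-34)²/(8·9.11×10^-31) · [1²/(0.306 nm)² + 3²/(0.535 nm)² + 3²/(0.555 nm)²].
Evaluating gives E = 4.303×10^-18 J = 26.9 eV.

E = 26.9 eV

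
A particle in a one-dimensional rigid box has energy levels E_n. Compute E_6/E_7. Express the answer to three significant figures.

E_n ∝ n², so E_6/E_7 = 6²/7² = 36/49 = 0.735.

0.735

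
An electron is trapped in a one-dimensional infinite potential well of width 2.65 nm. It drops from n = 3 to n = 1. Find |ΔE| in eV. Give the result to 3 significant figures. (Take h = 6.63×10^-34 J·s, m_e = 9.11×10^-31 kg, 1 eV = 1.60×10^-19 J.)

E_1 = h²/(8m_eL²) = 8.589×10^-21 J.
|ΔE| = |3² − 1²|·E_1 = 8·8.589×10^-21 J = 6.871×10^-20 J = 0.429 eV.

|ΔE| = 0.429 eV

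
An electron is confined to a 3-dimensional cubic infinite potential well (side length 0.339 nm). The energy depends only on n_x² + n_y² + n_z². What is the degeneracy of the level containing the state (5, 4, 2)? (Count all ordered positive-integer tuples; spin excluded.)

degeneracy = 6

The level has n_x² + n_y² + n_z² = 45. The ordered positive-integer solutions are (2, 4, 5), (2, 5, 4), (4, 2, 5), (4, 5, 2), (5, 2, 4), (5, 4, 2).
That gives 6 states.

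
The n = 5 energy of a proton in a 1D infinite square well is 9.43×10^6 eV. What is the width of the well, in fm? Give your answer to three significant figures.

From E_n = n²h²/(8m_pL²), L = n·h/√(8m_pE_n).
E_5 = 9.43×10^6 eV = 1.511×10^-12 J, so L = 5·6.626×10^-34/√(8·1.673×10^-27·1.511×10^-12) = 2.33×10^-14 m = 23.3 fm.

L = 23.3 fm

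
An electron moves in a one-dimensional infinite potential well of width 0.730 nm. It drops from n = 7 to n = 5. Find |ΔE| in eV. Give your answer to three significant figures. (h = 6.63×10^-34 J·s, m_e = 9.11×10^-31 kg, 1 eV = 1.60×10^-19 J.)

E_1 = h²/(8m_eL²) = 1.132×10^-19 J.
|ΔE| = |7² − 5²|·E_1 = 24·1.132×10^-19 J = 2.717×10^-18 J = 17.0 eV.

|ΔE| = 17.0 eV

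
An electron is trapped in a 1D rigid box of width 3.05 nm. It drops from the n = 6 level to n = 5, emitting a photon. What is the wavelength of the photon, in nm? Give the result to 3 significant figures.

E_1 = h²/(8m_eL²) = 6.477×10^-21 J, so ΔE = (6² − 5²)E_1 = 7.125×10^-20 J.
λ = hc/ΔE = (6.626×10^-34·2.998×10^8)/7.125×10^-20 = 2.79×10^-6 m = 2.79×10^3 nm.

λ = 2.79×10^3 nm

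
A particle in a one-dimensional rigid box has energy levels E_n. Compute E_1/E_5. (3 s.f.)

E_n ∝ n², so E_1/E_5 = 1²/5² = 1/25 = 0.0400.

0.0400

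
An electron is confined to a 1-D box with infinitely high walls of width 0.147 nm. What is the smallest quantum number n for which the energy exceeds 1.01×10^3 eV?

n = 8

E_1 = h²/(8m_eL²) = 2.788×10^-18 J = 17.40 eV.
Need n² > 1.01×10^3/17.40 = 58.05, i.e. n > 7.619.
The smallest integer satisfying this is n = 8.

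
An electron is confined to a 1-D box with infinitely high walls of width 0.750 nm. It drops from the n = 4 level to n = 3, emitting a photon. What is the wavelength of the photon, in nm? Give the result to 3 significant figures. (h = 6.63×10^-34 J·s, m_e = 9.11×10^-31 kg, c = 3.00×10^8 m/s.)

λ = 265 nm

E_1 = h²/(8m_eL²) = 1.072×10^-19 J, so ΔE = (4² − 3²)E_1 = 7.504×10^-19 J.
λ = hc/ΔE = (6.63×10^-34·3.00×10^8)/7.504×10^-19 = 2.65×10^-7 m = 265 nm.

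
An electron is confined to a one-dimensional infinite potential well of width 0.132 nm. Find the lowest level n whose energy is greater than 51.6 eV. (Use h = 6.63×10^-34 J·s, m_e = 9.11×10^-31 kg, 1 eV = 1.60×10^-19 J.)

E_1 = h²/(8m_eL²) = 3.462×10^-18 J = 21.64 eV.
Need n² > 51.6/21.64 = 2.384, i.e. n > 1.544.
The smallest integer satisfying this is n = 2.

n = 2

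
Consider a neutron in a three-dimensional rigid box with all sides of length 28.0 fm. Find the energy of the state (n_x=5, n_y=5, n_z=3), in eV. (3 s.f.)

For a 3D rectangular well E = (h²/8m_n)·Σ n_i²/L_i² = (6.626×10^-34)²/(8·1.675×10^-27) · [5²/(28.0 fm)² + 5²/(28.0 fm)² + 3²/(28.0 fm)²].
Evaluating gives E = 2.466×10^-12 J = 1.54×10^7 eV.

E = 1.54×10^7 eV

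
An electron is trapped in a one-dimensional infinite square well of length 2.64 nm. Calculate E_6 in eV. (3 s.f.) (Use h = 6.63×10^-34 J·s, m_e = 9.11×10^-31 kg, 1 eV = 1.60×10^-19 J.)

For an infinite well E_n = n²h²/(8m_eL²), so E_1 = h²/(8m_eL²) = (6.63×10^-34)²/(8·9.11×10^-31·(2.64×10^-9 m)²) = 8.654×10^-21 J.
Then E_6 = 6²·E_1 = 36·8.654×10^-21 J = 3.115×10^-19 J.
Converting, E_6 = 3.115×10^-19 J / (1.60×10^-19 J/eV) = 1.95 eV.

E_6 = 1.95 eV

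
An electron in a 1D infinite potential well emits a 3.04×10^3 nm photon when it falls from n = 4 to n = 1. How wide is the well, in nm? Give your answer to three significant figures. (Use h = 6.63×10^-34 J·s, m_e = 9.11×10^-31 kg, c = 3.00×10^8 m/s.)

The photon carries ΔE = hc/λ = 6.63×10^-34·3.00×10^8/3.04×10^-6 m = 6.543×10^-20 J.
Since ΔE = (4² − 1²)E_1, E_1 = 4.362×10^-21 J, and L = h/√(8m_eE_1) = 3.72×10^-9 m = 3.72 nm.

L = 3.72 nm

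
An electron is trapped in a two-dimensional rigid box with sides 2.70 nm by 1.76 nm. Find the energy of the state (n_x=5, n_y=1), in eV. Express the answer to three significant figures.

For a 2D rectangular well E = (h²/8m_e)·Σ n_i²/L_i² = (6.626×10^-34)²/(8·9.109×10^-31) · [5²/(2.70 nm)² + 1²/(1.76 nm)²].
Evaluating gives E = 2.261×10^-19 J = 1.41 eV.

E = 1.41 eV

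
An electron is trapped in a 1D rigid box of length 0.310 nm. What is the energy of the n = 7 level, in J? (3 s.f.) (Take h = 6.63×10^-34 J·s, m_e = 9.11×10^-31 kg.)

For an infinite well E_n = n²h²/(8m_eL²), so E_1 = h²/(8m_eL²) = (6.63×10^-34)²/(8·9.11×10^-31·(3.10×10^-10 m)²) = 6.276×10^-19 J.
Then E_7 = 7²·E_1 = 49·6.276×10^-19 J = 3.08×10^-17 J.

E_7 = 3.08×10^-17 J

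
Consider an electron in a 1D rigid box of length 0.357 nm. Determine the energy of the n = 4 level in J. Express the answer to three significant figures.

E_4 = 7.56×10^-18 J

For an infinite well E_n = n²h²/(8m_eL²), so E_1 = h²/(8m_eL²) = (6.626×10^-34)²/(8·9.109×10^-31·(3.57×10^-10 m)²) = 4.727×10^-19 J.
Then E_4 = 4²·E_1 = 16·4.727×10^-19 J = 7.56×10^-18 J.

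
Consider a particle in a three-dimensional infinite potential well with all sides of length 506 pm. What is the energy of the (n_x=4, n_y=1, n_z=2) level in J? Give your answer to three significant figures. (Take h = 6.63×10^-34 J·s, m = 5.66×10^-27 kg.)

For a 3D rectangular well E = (h²/8m)·Σ n_i²/L_i² = (6.63×10^-34)²/(8·5.66×10^-27) · [4²/(506 pm)² + 1²/(506 pm)² + 2²/(506 pm)²].
Evaluating gives E = 7.96×10^-22 J.

E = 7.96×10^-22 J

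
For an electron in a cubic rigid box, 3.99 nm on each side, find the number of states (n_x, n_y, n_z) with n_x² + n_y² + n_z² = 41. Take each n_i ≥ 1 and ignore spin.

The level has n_x² + n_y² + n_z² = 41. The ordered positive-integer solutions are (1, 2, 6), (1, 6, 2), (2, 1, 6), (2, 6, 1), (3, 4, 4), (4, 3, 4), (4, 4, 3), (6, 1, 2), (6, 2, 1).
That gives 9 states.

degeneracy = 9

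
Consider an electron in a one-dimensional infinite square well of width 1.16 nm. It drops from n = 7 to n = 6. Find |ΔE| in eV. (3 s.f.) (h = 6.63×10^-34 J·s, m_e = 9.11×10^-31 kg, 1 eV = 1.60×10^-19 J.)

E_1 = h²/(8m_eL²) = 4.482×10^-20 J.
|ΔE| = |7² − 6²|·E_1 = 13·4.482×10^-20 J = 5.827×10^-19 J = 3.64 eV.

|ΔE| = 3.64 eV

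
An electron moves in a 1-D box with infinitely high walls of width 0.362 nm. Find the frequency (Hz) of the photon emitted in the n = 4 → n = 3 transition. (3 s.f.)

E_1 = h²/(8m_eL²) = 4.598×10^-19 J and ΔE = (4² − 3²)E_1 = 3.219×10^-18 J.
f = ΔE/h = 3.219×10^-18/6.626×10^-34 = 4.86×10^15 Hz.

f = 4.86×10^15 Hz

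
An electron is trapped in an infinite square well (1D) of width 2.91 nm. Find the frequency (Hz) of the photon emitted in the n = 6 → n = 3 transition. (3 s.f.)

E_1 = h²/(8m_eL²) = 7.115×10^-21 J and ΔE = (6² − 3²)E_1 = 1.921×10^-19 J.
f = ΔE/h = 1.921×10^-19/6.626×10^-34 = 2.90×10^14 Hz.

f = 2.90×10^14 Hz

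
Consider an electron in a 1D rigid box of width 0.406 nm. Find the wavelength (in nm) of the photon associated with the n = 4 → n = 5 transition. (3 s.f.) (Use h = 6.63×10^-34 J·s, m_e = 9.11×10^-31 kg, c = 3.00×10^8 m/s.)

E_1 = h²/(8m_eL²) = 3.659×10^-19 J, so ΔE = (5² − 4²)E_1 = 3.293×10^-18 J.
λ = hc/ΔE = (6.63×10^-34·3.00×10^8)/3.293×10^-18 = 6.04×10^-8 m = 60.4 nm.

λ = 60.4 nm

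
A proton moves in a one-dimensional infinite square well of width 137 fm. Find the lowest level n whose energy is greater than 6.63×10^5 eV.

E_1 = h²/(8m_pL²) = 1.748×10^-15 J = 1.091×10^4 eV.
Need n² > 6.63×10^5/1.091×10^4 = 60.77, i.e. n > 7.796.
The smallest integer satisfying this is n = 8.

n = 8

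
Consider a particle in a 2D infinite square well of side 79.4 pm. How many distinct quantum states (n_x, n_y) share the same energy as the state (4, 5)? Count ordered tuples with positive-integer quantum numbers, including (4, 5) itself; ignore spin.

The level has n_x² + n_y² = 41. The ordered positive-integer solutions are (4, 5), (5, 4).
That gives 2 states.

degeneracy = 2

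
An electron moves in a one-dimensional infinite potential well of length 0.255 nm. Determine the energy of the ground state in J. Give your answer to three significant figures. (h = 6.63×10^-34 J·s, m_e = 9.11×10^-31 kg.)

E_1 = 9.28×10^-19 J

For an infinite well E_n = n²h²/(8m_eL²), so E_1 = h²/(8m_eL²) = (6.63×10^-34)²/(8·9.11×10^-31·(2.55×10^-10 m)²) = 9.276×10^-19 J.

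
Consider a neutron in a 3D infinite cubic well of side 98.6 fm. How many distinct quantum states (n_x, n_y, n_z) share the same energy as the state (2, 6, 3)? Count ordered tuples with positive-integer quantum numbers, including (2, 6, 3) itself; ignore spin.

degeneracy = 6

The level has n_x² + n_y² + n_z² = 49. The ordered positive-integer solutions are (2, 3, 6), (2, 6, 3), (3, 2, 6), (3, 6, 2), (6, 2, 3), (6, 3, 2).
That gives 6 states.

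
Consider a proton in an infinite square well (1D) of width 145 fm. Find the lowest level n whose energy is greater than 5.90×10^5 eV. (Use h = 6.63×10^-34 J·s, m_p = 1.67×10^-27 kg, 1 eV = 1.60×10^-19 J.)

n = 8

E_1 = h²/(8m_pL²) = 1.565×10^-15 J = 9781 eV.
Need n² > 5.90×10^5/9781 = 60.32, i.e. n > 7.767.
The smallest integer satisfying this is n = 8.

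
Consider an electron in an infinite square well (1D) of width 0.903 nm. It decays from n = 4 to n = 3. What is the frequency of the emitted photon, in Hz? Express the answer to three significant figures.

f = 7.81×10^14 Hz

E_1 = h²/(8m_eL²) = 7.389×10^-20 J and ΔE = (4² − 3²)E_1 = 5.172×10^-19 J.
f = ΔE/h = 5.172×10^-19/6.626×10^-34 = 7.81×10^14 Hz.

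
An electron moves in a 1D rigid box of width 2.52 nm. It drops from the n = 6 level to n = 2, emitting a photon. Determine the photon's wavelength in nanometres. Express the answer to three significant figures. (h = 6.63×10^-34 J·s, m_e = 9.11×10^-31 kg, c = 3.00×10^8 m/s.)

λ = 654 nm

E_1 = h²/(8m_eL²) = 9.498×10^-21 J, so ΔE = (6² − 2²)E_1 = 3.039×10^-19 J.
λ = hc/ΔE = (6.63×10^-34·3.00×10^8)/3.039×10^-19 = 6.54×10^-7 m = 654 nm.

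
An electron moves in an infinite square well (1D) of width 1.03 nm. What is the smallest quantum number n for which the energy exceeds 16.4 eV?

n = 7

E_1 = h²/(8m_eL²) = 5.679×10^-20 J = 0.3545 eV.
Need n² > 16.4/0.3545 = 46.26, i.e. n > 6.801.
The smallest integer satisfying this is n = 7.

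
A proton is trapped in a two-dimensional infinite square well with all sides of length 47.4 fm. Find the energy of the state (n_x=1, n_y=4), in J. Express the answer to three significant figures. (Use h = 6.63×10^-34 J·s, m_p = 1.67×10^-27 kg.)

For a 2D rectangular well E = (h²/8m_p)·Σ n_i²/L_i² = (6.63×10^-34)²/(8·1.67×10^-27) · [1²/(47.4 fm)² + 4²/(47.4 fm)²].
Evaluating gives E = 2.49×10^-13 J.

E = 2.49×10^-13 J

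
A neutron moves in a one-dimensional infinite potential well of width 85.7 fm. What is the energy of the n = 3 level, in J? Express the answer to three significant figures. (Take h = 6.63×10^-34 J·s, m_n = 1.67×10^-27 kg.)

For an infinite well E_n = n²h²/(8m_nL²), so E_1 = h²/(8m_nL²) = (6.63×10^-34)²/(8·1.67×10^-27·(8.57×10^-14 m)²) = 4.480×10^-15 J.
Then E_3 = 3²·E_1 = 9·4.480×10^-15 J = 4.03×10^-14 J.

E_3 = 4.03×10^-14 J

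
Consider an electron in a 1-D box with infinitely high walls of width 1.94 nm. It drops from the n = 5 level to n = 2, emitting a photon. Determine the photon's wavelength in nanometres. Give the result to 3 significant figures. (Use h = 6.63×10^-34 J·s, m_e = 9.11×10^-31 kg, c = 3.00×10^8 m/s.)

E_1 = h²/(8m_eL²) = 1.603×10^-20 J, so ΔE = (5² − 2²)E_1 = 3.366×10^-19 J.
λ = hc/ΔE = (6.63×10^-34·3.00×10^8)/3.366×10^-19 = 5.91×10^-7 m = 591 nm.

λ = 591 nm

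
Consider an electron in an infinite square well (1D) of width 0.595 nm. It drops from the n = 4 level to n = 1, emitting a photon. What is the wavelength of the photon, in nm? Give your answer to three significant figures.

λ = 77.8 nm

E_1 = h²/(8m_eL²) = 1.702×10^-19 J, so ΔE = (4² − 1²)E_1 = 2.553×10^-18 J.
λ = hc/ΔE = (6.626×10^-34·2.998×10^8)/2.553×10^-18 = 7.78×10^-8 m = 77.8 nm.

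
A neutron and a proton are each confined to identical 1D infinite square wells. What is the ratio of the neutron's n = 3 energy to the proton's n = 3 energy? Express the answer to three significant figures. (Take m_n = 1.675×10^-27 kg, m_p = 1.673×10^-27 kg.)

E_n ∝ 1/m at fixed n and L, so the ratio is m_p/m_n = 1.673×10^-27/1.675×10^-27 = 0.999.

0.999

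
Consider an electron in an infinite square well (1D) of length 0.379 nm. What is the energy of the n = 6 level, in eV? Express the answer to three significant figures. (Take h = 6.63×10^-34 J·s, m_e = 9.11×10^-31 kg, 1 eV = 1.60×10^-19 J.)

For an infinite well E_n = n²h²/(8m_eL²), so E_1 = h²/(8m_eL²) = (6.63×10^-34)²/(8·9.11×10^-31·(3.79×10^-10 m)²) = 4.199×10^-19 J.
Then E_6 = 6²·E_1 = 36·4.199×10^-19 J = 1.512×10^-17 J.
Converting, E_6 = 1.512×10^-17 J / (1.60×10^-19 J/eV) = 94.5 eV.

E_6 = 94.5 eV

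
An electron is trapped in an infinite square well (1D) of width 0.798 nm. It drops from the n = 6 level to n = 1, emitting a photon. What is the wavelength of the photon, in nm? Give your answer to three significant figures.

λ = 60.0 nm

E_1 = h²/(8m_eL²) = 9.461×10^-20 J, so ΔE = (6² − 1²)E_1 = 3.311×10^-18 J.
λ = hc/ΔE = (6.626×10^-34·2.998×10^8)/3.311×10^-18 = 6.00×10^-8 m = 60.0 nm.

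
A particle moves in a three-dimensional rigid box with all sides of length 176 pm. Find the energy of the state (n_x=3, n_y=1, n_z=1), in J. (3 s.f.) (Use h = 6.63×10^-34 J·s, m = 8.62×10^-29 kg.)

E = 2.26×10^-19 J

For a 3D rectangular well E = (h²/8m)·Σ n_i²/L_i² = (6.63×10^-34)²/(8·8.62×10^-29) · [3²/(176 pm)² + 1²/(176 pm)² + 1²/(176 pm)²].
Evaluating gives E = 2.26×10^-19 J.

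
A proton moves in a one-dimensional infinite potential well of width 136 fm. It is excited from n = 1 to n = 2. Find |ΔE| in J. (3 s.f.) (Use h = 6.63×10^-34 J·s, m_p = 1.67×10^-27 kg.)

E_1 = h²/(8m_pL²) = 1.779×10^-15 J.
|ΔE| = |1² − 2²|·E_1 = 3·1.779×10^-15 J = 5.34×10^-15 J.

|ΔE| = 5.34×10^-15 J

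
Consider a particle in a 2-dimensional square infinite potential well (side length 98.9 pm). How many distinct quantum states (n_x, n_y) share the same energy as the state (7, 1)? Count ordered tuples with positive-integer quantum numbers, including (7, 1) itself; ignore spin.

The level has n_x² + n_y² = 50. The ordered positive-integer solutions are (1, 7), (5, 5), (7, 1).
That gives 3 states.

degeneracy = 3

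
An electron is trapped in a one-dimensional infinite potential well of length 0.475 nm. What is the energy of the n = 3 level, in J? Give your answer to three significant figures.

For an infinite well E_n = n²h²/(8m_eL²), so E_1 = h²/(8m_eL²) = (6.626×10^-34)²/(8·9.109×10^-31·(4.75×10^-10 m)²) = 2.670×10^-19 J.
Then E_3 = 3²·E_1 = 9·2.670×10^-19 J = 2.40×10^-18 J.

E_3 = 2.40×10^-18 J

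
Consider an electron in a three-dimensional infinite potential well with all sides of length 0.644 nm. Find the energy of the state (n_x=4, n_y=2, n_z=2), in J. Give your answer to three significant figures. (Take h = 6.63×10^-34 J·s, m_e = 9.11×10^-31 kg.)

For a 3D rectangular well E = (h²/8m_e)·Σ n_i²/L_i² = (6.63×10^-34)²/(8·9.11×10^-31) · [4²/(0.644 nm)² + 2²/(0.644 nm)² + 2²/(0.644 nm)²].
Evaluating gives E = 3.49×10^-18 J.

E = 3.49×10^-18 J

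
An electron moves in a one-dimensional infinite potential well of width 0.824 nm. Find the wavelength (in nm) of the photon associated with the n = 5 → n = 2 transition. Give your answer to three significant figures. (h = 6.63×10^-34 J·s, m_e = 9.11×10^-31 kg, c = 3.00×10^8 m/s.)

E_1 = h²/(8m_eL²) = 8.883×10^-20 J, so ΔE = (5² − 2²)E_1 = 1.865×10^-18 J.
λ = hc/ΔE = (6.63×10^-34·3.00×10^8)/1.865×10^-18 = 1.07×10^-7 m = 107 nm.

λ = 107 nm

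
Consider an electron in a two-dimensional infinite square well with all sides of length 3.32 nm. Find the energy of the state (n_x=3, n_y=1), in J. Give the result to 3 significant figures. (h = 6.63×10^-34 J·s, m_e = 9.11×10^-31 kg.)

For a 2D rectangular well E = (h²/8m_e)·Σ n_i²/L_i² = (6.63×10^-34)²/(8·9.11×10^-31) · [3²/(3.32 nm)² + 1²/(3.32 nm)²].
Evaluating gives E = 5.47×10^-20 J.

E = 5.47×10^-20 J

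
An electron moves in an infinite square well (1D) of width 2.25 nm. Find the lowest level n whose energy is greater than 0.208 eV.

n = 2

E_1 = h²/(8m_eL²) = 1.190×10^-20 J = 0.07428 eV.
Need n² > 0.208/0.07428 = 2.800, i.e. n > 1.673.
The smallest integer satisfying this is n = 2.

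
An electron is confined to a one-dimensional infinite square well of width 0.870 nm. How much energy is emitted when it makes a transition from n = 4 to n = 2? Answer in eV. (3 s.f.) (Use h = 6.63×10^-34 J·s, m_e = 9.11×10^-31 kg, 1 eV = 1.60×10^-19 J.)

E_1 = h²/(8m_eL²) = 7.969×10^-20 J.
|ΔE| = |4² − 2²|·E_1 = 12·7.969×10^-20 J = 9.563×10^-19 J = 5.98 eV.

|ΔE| = 5.98 eV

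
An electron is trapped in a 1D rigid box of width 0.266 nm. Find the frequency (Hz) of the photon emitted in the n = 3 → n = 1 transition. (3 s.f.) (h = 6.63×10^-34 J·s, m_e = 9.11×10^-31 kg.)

f = 1.03×10^16 Hz

E_1 = h²/(8m_eL²) = 8.524×10^-19 J and ΔE = (3² − 1²)E_1 = 6.819×10^-18 J.
f = ΔE/h = 6.819×10^-18/6.63×10^-34 = 1.03×10^16 Hz.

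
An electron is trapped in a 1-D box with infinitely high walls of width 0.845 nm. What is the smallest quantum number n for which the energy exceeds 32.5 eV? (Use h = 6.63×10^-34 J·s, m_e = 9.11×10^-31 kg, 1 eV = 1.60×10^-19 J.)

n = 8

E_1 = h²/(8m_eL²) = 8.447×10^-20 J = 0.5279 eV.
Need n² > 32.5/0.5279 = 61.56, i.e. n > 7.846.
The smallest integer satisfying this is n = 8.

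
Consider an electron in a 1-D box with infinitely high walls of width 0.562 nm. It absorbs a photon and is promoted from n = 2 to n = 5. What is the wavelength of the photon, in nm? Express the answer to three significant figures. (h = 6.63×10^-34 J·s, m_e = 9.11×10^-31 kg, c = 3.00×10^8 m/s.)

E_1 = h²/(8m_eL²) = 1.910×10^-19 J, so ΔE = (5² − 2²)E_1 = 4.011×10^-18 J.
λ = hc/ΔE = (6.63×10^-34·3.00×10^8)/4.011×10^-18 = 4.96×10^-8 m = 49.6 nm.

λ = 49.6 nm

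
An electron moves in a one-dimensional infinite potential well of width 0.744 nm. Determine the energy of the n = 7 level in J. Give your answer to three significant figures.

For an infinite well E_n = n²h²/(8m_eL²), so E_1 = h²/(8m_eL²) = (6.626×10^-34)²/(8·9.109×10^-31·(7.44×10^-10 m)²) = 1.088×10^-19 J.
Then E_7 = 7²·E_1 = 49·1.088×10^-19 J = 5.33×10^-18 J.

E_7 = 5.33×10^-18 J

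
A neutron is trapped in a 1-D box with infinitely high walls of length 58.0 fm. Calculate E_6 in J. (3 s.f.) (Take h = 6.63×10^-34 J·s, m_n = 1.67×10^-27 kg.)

E_6 = 3.52×10^-13 J

For an infinite well E_n = n²h²/(8m_nL²), so E_1 = h²/(8m_nL²) = (6.63×10^-34)²/(8·1.67×10^-27·(5.80×10^-14 m)²) = 9.781×10^-15 J.
Then E_6 = 6²·E_1 = 36·9.781×10^-15 J = 3.52×10^-13 J.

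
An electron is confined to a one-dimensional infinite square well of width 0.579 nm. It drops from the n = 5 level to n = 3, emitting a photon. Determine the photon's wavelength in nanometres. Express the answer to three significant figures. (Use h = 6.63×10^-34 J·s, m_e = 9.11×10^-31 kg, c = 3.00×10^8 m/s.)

λ = 69.1 nm

E_1 = h²/(8m_eL²) = 1.799×10^-19 J, so ΔE = (5² − 3²)E_1 = 2.878×10^-18 J.
λ = hc/ΔE = (6.63×10^-34·3.00×10^8)/2.878×10^-18 = 6.91×10^-8 m = 69.1 nm.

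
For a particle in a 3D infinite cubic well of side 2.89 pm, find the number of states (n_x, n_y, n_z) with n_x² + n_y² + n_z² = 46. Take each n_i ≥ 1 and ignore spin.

The level has n_x² + n_y² + n_z² = 46. The ordered positive-integer solutions are (1, 3, 6), (1, 6, 3), (3, 1, 6), (3, 6, 1), (6, 1, 3), (6, 3, 1).
That gives 6 states.

degeneracy = 6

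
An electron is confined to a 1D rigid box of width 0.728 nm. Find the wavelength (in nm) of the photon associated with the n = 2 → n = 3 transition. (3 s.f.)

λ = 349 nm

E_1 = h²/(8m_eL²) = 1.137×10^-19 J, so ΔE = (3² − 2²)E_1 = 5.685×10^-19 J.
λ = hc/ΔE = (6.626×10^-34·2.998×10^8)/5.685×10^-19 = 3.49×10^-7 m = 349 nm.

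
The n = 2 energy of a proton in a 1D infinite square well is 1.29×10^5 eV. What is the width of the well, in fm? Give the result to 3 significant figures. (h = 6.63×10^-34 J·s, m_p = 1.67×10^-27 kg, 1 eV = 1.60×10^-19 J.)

L = 79.9 fm

From E_n = n²h²/(8m_pL²), L = n·h/√(8m_pE_n).
E_2 = 1.29×10^5 eV = 2.064×10^-14 J, so L = 2·6.63×10^-34/√(8·1.67×10^-27·2.064×10^-14) = 7.99×10^-14 m = 79.9 fm.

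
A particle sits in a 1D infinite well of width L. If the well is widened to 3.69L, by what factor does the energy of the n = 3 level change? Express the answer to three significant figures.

E_n ∝ 1/L², so the energy scales by 1/3.69² = 0.0734.

0.0734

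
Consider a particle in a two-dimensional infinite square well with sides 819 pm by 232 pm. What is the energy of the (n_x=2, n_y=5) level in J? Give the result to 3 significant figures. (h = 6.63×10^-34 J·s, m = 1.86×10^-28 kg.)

E = 1.39×10^-19 J

For a 2D rectangular well E = (h²/8m)·Σ n_i²/L_i² = (6.63×10^-34)²/(8·1.86×10^-28) · [2²/(819 pm)² + 5²/(232 pm)²].
Evaluating gives E = 1.39×10^-19 J.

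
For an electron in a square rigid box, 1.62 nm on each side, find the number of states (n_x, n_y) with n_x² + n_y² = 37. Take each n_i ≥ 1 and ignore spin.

degeneracy = 2

The level has n_x² + n_y² = 37. The ordered positive-integer solutions are (1, 6), (6, 1).
That gives 2 states.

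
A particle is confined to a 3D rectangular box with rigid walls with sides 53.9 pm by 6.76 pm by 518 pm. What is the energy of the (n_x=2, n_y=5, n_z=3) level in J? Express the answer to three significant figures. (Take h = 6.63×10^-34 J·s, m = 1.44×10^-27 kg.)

E = 2.09×10^-17 J

For a 3D rectangular well E = (h²/8m)·Σ n_i²/L_i² = (6.63×10^-34)²/(8·1.44×10^-27) · [2²/(53.9 pm)² + 5²/(6.76 pm)² + 3²/(518 pm)²].
Evaluating gives E = 2.09×10^-17 J.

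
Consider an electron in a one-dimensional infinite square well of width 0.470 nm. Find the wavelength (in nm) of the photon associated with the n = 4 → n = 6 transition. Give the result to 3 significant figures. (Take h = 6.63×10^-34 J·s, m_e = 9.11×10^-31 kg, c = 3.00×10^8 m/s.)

E_1 = h²/(8m_eL²) = 2.730×10^-19 J, so ΔE = (6² − 4²)E_1 = 5.460×10^-18 J.
λ = hc/ΔE = (6.63×10^-34·3.00×10^8)/5.460×10^-18 = 3.64×10^-8 m = 36.4 nm.

λ = 36.4 nm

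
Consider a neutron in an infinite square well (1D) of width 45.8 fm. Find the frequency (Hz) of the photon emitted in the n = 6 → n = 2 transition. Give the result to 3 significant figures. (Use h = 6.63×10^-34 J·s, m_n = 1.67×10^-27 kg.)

f = 7.57×10^20 Hz

E_1 = h²/(8m_nL²) = 1.569×10^-14 J and ΔE = (6² − 2²)E_1 = 5.021×10^-13 J.
f = ΔE/h = 5.021×10^-13/6.63×10^-34 = 7.57×10^20 Hz.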